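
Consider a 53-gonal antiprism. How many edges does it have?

212

An antiprism on an n-gon has two n-gon caps and 2n triangles: V = 2·53 = 106, E = 4·53 = 212, F = 2·53 + 2 = 108.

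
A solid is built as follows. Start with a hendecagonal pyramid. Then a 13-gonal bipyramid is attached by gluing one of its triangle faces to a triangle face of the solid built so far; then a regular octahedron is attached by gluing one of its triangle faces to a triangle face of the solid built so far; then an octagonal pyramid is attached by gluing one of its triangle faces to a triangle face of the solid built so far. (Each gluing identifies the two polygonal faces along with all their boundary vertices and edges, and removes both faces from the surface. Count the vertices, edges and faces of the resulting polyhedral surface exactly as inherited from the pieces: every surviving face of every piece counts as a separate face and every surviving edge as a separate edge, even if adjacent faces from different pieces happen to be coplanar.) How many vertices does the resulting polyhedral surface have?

33

A hendecagonal pyramid: V=12, E=22, F=12.
Attach a 13-gonal bipyramid (V=15, E=39, F=26) along a 3-gon: merge 3 vertices and 3 edges, delete both glued faces → V=24, E=58, F=36.
Attach a regular octahedron (V=6, E=12, F=8) along a 3-gon: merge 3 vertices and 3 edges, delete both glued faces → V=27, E=67, F=42.
Attach an octagonal pyramid (V=9, E=16, F=9) along a 3-gon: merge 3 vertices and 3 edges, delete both glued faces → V=33, E=80, F=49.
Check: V − E + F = 33 − 80 + 49 = 2.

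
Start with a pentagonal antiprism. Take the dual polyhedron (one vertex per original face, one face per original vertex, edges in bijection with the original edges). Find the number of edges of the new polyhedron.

The base solid has V = 10, E = 20, F = 12.
The dual swaps V and F and preserves E: V′ = F = 12, E′ = E = 20, F′ = V = 10.

20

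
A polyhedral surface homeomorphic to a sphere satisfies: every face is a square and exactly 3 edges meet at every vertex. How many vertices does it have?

Each face has 4 edges and each edge borders two faces, so 2E = 4F.
Each vertex has degree 3, so 3V = 2E and hence V = 4F/3.
Euler: V − E + F = 2 ⇒ (4F/3) − (4F/2) + F = 2.
Multiply by 6: (8 − 12 + 6)F = 12, i.e. 2F = 12.
So F = 6, E = 4·6/2 = 12, V = 4·6/3 = 8.

8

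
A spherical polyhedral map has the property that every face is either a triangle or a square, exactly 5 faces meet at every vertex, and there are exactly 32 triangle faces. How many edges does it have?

Let x be the number of squares; then F = 32 + x.
Edge–face incidences: 2E = 3·32 + 4·x = 96 + 4x.
Every vertex has degree 5, so 5V = 2E.
Euler: V − E + F = 2 ⇒ (2E)/5 − E + (32 + x) = 2.
Multiply by 10: 2·(2E) − 5·(2E) + 10·(32 + x) = 20, i.e. 320 + 10x − 3·(96 + 4x) = 20.
Collecting terms: −2x + 32 = 20, so −2x = −12, so x = 6.
Then 2E = 96 + 4·6 = 120, so E = 60, V = 2E/5 = 24, F = 32 + 6 = 38.

60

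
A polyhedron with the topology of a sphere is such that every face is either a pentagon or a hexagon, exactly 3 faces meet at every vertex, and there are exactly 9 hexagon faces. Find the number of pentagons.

12

Let x be the number of pentagons; then F = 9 + x.
Edge–face incidences: 2E = 6·9 + 5·x = 54 + 5x.
Every vertex has degree 3, so 3V = 2E.
Euler: V − E + F = 2 ⇒ (2E)/3 − E + (9 + x) = 2.
Multiply by 6: 2·(2E) − 3·(2E) + 6·(9 + x) = 12, i.e. 54 + 6x − (54 + 5x) = 12.
Collecting terms: x = 12.
Then 2E = 54 + 5·12 = 114, so E = 57, V = 2E/3 = 38, F = 9 + 12 = 21.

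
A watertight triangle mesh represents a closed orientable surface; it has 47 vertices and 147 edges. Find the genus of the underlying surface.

2

Every face is a triangle and each edge borders two faces, so 3F = 2·147, giving F = 98.
χ = V − E + F = 47 − 147 + 98 = -2.
For a closed orientable surface χ = 2 − 2g, so g = (2 − (-2))/2 = 2.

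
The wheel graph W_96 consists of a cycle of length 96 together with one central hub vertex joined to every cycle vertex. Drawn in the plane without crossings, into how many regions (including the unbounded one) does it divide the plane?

W_96 has V = 96 + 1 = 97 vertices and E = 2·96 = 192 edges.
By Euler's formula F = 2 − V + E = 2 − 97 + 192 = 97.

97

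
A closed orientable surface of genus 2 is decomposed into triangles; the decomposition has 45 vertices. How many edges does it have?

141

χ = 2 − 2·2 = -2, and every face is a triangle so 3F = 2E.
V − E + F = -2 with E = 3F/2 gives 45 − (3/2 − 1)·F = -2, so F = 94 and E = 141.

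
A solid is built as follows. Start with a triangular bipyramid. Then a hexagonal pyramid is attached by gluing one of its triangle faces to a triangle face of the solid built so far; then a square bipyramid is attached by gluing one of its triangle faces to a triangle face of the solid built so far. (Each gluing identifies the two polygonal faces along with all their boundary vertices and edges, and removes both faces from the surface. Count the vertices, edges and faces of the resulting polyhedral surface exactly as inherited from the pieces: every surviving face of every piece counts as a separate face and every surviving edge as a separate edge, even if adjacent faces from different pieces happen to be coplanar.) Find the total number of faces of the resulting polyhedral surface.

A triangular bipyramid: V=5, E=9, F=6.
Attach a hexagonal pyramid (V=7, E=12, F=7) along a 3-gon: merge 3 vertices and 3 edges, delete both glued faces → V=9, E=18, F=11.
Attach a square bipyramid (V=6, E=12, F=8) along a 3-gon: merge 3 vertices and 3 edges, delete both glued faces → V=12, E=27, F=17.
Check: V − E + F = 12 − 27 + 17 = 2.

17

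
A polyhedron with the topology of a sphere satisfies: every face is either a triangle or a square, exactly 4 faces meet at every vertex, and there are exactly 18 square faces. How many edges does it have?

48

Let x be the number of triangles; then F = 18 + x.
Edge–face incidences: 2E = 4·18 + 3·x = 72 + 3x.
Every vertex has degree 4, so 4V = 2E.
Euler: V − E + F = 2 ⇒ (2E)/4 − E + (18 + x) = 2.
Multiply by 8: 2·(2E) − 4·(2E) + 8·(18 + x) = 16, i.e. 144 + 8x − 2·(72 + 3x) = 16.
Collecting terms: 2x = 16, so x = 8.
Then 2E = 72 + 3·8 = 96, so E = 48, V = 2E/4 = 24, F = 18 + 8 = 26.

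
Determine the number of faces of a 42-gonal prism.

44

A prism on an n-gon has two n-gon bases and n rectangular sides: V = 2·42 = 84, E = 3·42 = 126, F = 42 + 2 = 44.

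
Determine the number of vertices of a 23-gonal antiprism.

46

An antiprism on an n-gon has two n-gon caps and 2n triangles: V = 2·23 = 46, E = 4·23 = 92, F = 2·23 + 2 = 48.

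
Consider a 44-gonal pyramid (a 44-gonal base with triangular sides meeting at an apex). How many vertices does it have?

A pyramid on an n-gon base has one n-gon and n triangles: V = 44 + 1 = 45, E = 2·44 = 88, F = 44 + 1 = 45.

45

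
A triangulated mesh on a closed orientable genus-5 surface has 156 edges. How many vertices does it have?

χ = 2 − 2·5 = -8, and every face is a triangle so 3F = 2E.
F = 2E/3 = 104. Then V = -8 + E − F = -8 + 156 − 104 = 44.

44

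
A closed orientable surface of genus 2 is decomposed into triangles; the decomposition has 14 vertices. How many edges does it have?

48

χ = 2 − 2·2 = -2, and every face is a triangle so 3F = 2E.
V − E + F = -2 with E = 3F/2 gives 14 − (3/2 − 1)·F = -2, so F = 32 and E = 48.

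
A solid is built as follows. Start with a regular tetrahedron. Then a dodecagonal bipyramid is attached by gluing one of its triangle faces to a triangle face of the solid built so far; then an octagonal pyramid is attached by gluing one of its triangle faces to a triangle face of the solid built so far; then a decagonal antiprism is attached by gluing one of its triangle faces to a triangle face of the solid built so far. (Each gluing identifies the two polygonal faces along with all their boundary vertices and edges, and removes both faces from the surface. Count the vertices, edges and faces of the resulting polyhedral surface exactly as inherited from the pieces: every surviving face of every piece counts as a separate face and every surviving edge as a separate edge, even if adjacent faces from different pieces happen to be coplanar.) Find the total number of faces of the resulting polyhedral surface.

53

A regular tetrahedron: V=4, E=6, F=4.
Attach a dodecagonal bipyramid (V=14, E=36, F=24) along a 3-gon: merge 3 vertices and 3 edges, delete both glued faces → V=15, E=39, F=26.
Attach an octagonal pyramid (V=9, E=16, F=9) along a 3-gon: merge 3 vertices and 3 edges, delete both glued faces → V=21, E=52, F=33.
Attach a decagonal antiprism (V=20, E=40, F=22) along a 3-gon: merge 3 vertices and 3 edges, delete both glued faces → V=38, E=89, F=53.
Check: V − E + F = 38 − 89 + 53 = 2.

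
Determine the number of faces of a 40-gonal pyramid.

41

A pyramid on an n-gon base has one n-gon and n triangles: V = 40 + 1 = 41, E = 2·40 = 80, F = 40 + 1 = 41.
Check: V − E + F = 41 − 80 + 41 = 2.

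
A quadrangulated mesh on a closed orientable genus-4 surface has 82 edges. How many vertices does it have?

35

χ = 2 − 2·4 = -6, and every face is a square so 4F = 2E.
F = 2E/4 = 41. Then V = -6 + E − F = -6 + 82 − 41 = 35.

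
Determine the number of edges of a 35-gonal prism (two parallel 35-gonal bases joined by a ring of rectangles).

105

A prism on an n-gon has two n-gon bases and n rectangular sides: V = 2·35 = 70, E = 3·35 = 105, F = 35 + 2 = 37.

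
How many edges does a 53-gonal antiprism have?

An antiprism on an n-gon has two n-gon caps and 2n triangles: V = 2·53 = 106, E = 4·53 = 212, F = 2·53 + 2 = 108.
Check: V − E + F = 106 − 212 + 108 = 2.

212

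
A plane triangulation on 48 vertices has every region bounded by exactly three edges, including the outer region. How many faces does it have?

92

In a plane triangulation 3F = 2E and V − E + F = 2, so F = 2V − 4 = 2·48 − 4 = 92.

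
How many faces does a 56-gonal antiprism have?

114

An antiprism on an n-gon has two n-gon caps and 2n triangles: V = 2·56 = 112, E = 4·56 = 224, F = 2·56 + 2 = 114.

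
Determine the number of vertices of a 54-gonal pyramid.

A pyramid on an n-gon base has one n-gon and n triangles: V = 54 + 1 = 55, E = 2·54 = 108, F = 54 + 1 = 55.

55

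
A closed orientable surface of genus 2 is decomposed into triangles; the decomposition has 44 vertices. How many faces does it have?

92

χ = 2 − 2·2 = -2, and every face is a triangle so 3F = 2E.
V − E + F = -2 with E = 3F/2 gives 44 − (3/2 − 1)·F = -2, so F = 92 and E = 138.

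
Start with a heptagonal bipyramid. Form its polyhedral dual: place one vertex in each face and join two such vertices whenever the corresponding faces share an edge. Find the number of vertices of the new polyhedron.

The base solid has V = 9, E = 21, F = 14.
The dual swaps V and F and preserves E: V′ = F = 14, E′ = E = 21, F′ = V = 9.

14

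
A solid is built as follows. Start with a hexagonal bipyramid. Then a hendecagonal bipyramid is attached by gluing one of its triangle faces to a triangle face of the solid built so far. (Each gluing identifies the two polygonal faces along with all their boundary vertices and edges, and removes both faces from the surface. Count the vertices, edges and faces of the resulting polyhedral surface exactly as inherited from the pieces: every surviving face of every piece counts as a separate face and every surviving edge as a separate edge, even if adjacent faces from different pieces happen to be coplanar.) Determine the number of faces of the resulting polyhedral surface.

32

A hexagonal bipyramid: V=8, E=18, F=12.
Attach a hendecagonal bipyramid (V=13, E=33, F=22) along a 3-gon: merge 3 vertices and 3 edges, delete both glued faces → V=18, E=48, F=32.
Check: V − E + F = 18 − 48 + 32 = 2.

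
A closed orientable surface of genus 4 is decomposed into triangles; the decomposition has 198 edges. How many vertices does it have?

60

χ = 2 − 2·4 = -6, and every face is a triangle so 3F = 2E.
F = 2E/3 = 132. Then V = -6 + E − F = -6 + 198 − 132 = 60.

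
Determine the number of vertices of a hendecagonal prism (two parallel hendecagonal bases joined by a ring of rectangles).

A prism on an n-gon has two n-gon bases and n rectangular sides: V = 2·11 = 22, E = 3·11 = 33, F = 11 + 2 = 13.
Check: V − E + F = 22 − 33 + 13 = 2.

22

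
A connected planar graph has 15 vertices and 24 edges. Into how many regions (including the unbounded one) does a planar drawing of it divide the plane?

Euler's formula for a connected plane graph: V − E + F = 2, so F = 2 − 15 + 24 = 11.

11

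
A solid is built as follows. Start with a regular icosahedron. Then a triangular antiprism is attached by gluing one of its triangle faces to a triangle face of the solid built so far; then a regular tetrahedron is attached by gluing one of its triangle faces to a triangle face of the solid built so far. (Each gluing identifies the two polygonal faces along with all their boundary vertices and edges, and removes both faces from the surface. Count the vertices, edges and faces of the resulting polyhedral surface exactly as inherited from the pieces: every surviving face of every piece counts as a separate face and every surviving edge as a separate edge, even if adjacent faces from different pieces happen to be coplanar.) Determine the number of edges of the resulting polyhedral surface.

42

A regular icosahedron: V=12, E=30, F=20.
Attach a triangular antiprism (V=6, E=12, F=8) along a 3-gon: merge 3 vertices and 3 edges, delete both glued faces → V=15, E=39, F=26.
Attach a regular tetrahedron (V=4, E=6, F=4) along a 3-gon: merge 3 vertices and 3 edges, delete both glued faces → V=16, E=42, F=28.
Check: V − E + F = 16 − 42 + 28 = 2.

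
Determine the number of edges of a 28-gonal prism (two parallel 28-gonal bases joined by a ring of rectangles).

84

A prism on an n-gon has two n-gon bases and n rectangular sides: V = 2·28 = 56, E = 3·28 = 84, F = 28 + 2 = 30.
Check: V − E + F = 56 − 84 + 30 = 2.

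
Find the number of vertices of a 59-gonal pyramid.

A pyramid on an n-gon base has one n-gon and n triangles: V = 59 + 1 = 60, E = 2·59 = 118, F = 59 + 1 = 60.

60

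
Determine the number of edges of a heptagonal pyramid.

14

A pyramid on an n-gon base has one n-gon and n triangles: V = 7 + 1 = 8, E = 2·7 = 14, F = 7 + 1 = 8.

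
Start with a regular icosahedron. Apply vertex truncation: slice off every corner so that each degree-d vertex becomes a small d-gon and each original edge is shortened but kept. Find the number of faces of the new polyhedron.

32

The base solid has V = 12, E = 30, F = 20.
Truncation replaces each original edge-end by a new vertex, so V′ = 2E = 60.
Each original edge survives, and each old vertex of degree d contributes d new edges; summing degrees gives Σd = 2E, so E′ = E + 2E = 3E = 90.
Each original face survives and each original vertex becomes one new face: F′ = F + V = 32.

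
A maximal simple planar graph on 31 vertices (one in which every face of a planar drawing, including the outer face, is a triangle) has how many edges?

In a plane triangulation 3F = 2E and V − E + F = 2, so E = 3V − 6 = 3·31 − 6 = 87.

87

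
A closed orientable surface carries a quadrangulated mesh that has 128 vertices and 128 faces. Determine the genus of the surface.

Every face is a square, so 2E = 4·128 = 512, giving E = 256.
χ = V − E + F = 128 − 256 + 128 = 0.
For a closed orientable surface χ = 2 − 2g, so g = (2 − (0))/2 = 1.

1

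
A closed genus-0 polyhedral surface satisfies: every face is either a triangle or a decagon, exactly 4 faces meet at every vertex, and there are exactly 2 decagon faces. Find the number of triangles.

Let x be the number of triangles; then F = 2 + x.
Edge–face incidences: 2E = 10·2 + 3·x = 20 + 3x.
Every vertex has degree 4, so 4V = 2E.
Euler: V − E + F = 2 ⇒ (2E)/4 − E + (2 + x) = 2.
Multiply by 8: 2·(2E) − 4·(2E) + 8·(2 + x) = 16, i.e. 16 + 8x − 2·(20 + 3x) = 16.
Collecting terms: 2x − 24 = 16, so 2x = 40, so x = 20.
Then 2E = 20 + 3·20 = 80, so E = 40, V = 2E/4 = 20, F = 2 + 20 = 22.

20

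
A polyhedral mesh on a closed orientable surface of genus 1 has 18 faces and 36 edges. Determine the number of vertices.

18

For a closed orientable surface of genus 1, χ = 2 − 2·1 = 0.
V = 0 + E − F = 0 + 36 − 18 = 18.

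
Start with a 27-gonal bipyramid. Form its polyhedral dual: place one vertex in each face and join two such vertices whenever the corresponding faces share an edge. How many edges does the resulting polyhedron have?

The base solid has V = 29, E = 81, F = 54.
The dual swaps V and F and preserves E: V′ = F = 54, E′ = E = 81, F′ = V = 29.

81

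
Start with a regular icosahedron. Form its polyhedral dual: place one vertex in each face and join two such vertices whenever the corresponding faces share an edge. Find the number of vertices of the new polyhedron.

20

The base solid has V = 12, E = 30, F = 20.
The dual swaps V and F and preserves E: V′ = F = 20, E′ = E = 30, F′ = V = 12.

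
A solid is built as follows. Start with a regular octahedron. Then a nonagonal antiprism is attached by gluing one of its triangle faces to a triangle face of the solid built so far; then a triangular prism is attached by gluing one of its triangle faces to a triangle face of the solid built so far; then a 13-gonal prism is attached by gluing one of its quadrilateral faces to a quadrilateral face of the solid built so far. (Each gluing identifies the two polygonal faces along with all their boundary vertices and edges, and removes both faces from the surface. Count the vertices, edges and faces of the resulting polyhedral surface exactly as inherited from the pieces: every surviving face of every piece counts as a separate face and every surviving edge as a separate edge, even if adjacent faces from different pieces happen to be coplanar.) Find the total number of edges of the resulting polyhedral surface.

A regular octahedron: V=6, E=12, F=8.
Attach a nonagonal antiprism (V=18, E=36, F=20) along a 3-gon: merge 3 vertices and 3 edges, delete both glued faces → V=21, E=45, F=26.
Attach a triangular prism (V=6, E=9, F=5) along a 3-gon: merge 3 vertices and 3 edges, delete both glued faces → V=24, E=51, F=29.
Attach a 13-gonal prism (V=26, E=39, F=15) along a 4-gon: merge 4 vertices and 4 edges, delete both glued faces → V=46, E=86, F=42.
Check: V − E + F = 46 − 86 + 42 = 2.

86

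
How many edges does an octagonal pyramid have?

16

A pyramid on an n-gon base has one n-gon and n triangles: V = 8 + 1 = 9, E = 2·8 = 16, F = 8 + 1 = 9.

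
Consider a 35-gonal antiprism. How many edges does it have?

An antiprism on an n-gon has two n-gon caps and 2n triangles: V = 2·35 = 70, E = 4·35 = 140, F = 2·35 + 2 = 72.

140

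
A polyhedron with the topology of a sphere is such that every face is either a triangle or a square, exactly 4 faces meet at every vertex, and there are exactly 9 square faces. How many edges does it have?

Let x be the number of triangles; then F = 9 + x.
Edge–face incidences: 2E = 4·9 + 3·x = 36 + 3x.
Every vertex has degree 4, so 4V = 2E.
Euler: V − E + F = 2 ⇒ (2E)/4 − E + (9 + x) = 2.
Multiply by 8: 2·(2E) − 4·(2E) + 8·(9 + x) = 16, i.e. 72 + 8x − 2·(36 + 3x) = 16.
Collecting terms: 2x = 16, so x = 8.
Then 2E = 36 + 3·8 = 60, so E = 30, V = 2E/4 = 15, F = 9 + 8 = 17.

30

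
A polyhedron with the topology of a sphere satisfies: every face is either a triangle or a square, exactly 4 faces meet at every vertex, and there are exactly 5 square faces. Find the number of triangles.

Let x be the number of triangles; then F = 5 + x.
Edge–face incidences: 2E = 4·5 + 3·x = 20 + 3x.
Every vertex has degree 4, so 4V = 2E.
Euler: V − E + F = 2 ⇒ (2E)/4 − E + (5 + x) = 2.
Multiply by 8: 2·(2E) − 4·(2E) + 8·(5 + x) = 16, i.e. 40 + 8x − 2·(20 + 3x) = 16.
Collecting terms: 2x = 16, so x = 8.
Then 2E = 20 + 3·8 = 44, so E = 22, V = 2E/4 = 11, F = 5 + 8 = 13.

8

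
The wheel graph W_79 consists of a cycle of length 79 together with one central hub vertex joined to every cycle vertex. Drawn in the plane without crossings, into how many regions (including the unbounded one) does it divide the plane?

W_79 has V = 79 + 1 = 80 vertices and E = 2·79 = 158 edges.
By Euler's formula F = 2 − V + E = 2 − 80 + 158 = 80.

80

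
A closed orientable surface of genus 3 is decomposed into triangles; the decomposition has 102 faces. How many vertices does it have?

χ = 2 − 2·3 = -4, and every face is a triangle so 3F = 2E.
E = 3·102/2 = 153. Then V = -4 + E − F = -4 + 153 − 102 = 47.

47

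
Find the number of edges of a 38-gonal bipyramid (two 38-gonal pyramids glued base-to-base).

114

A bipyramid over an n-gon has 2n triangular faces and n + 2 vertices: V = 38 + 2 = 40, E = 3·38 = 114, F = 2·38 = 76.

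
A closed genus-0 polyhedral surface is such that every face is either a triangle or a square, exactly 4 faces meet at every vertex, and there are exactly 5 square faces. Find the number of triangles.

8

Let x be the number of triangles; then F = 5 + x.
Edge–face incidences: 2E = 4·5 + 3·x = 20 + 3x.
Every vertex has degree 4, so 4V = 2E.
Euler: V − E + F = 2 ⇒ (2E)/4 − E + (5 + x) = 2.
Multiply by 8: 2·(2E) − 4·(2E) + 8·(5 + x) = 16, i.e. 40 + 8x − 2·(20 + 3x) = 16.
Collecting terms: 2x = 16, so x = 8.
Then 2E = 20 + 3·8 = 44, so E = 22, V = 2E/4 = 11, F = 5 + 8 = 13.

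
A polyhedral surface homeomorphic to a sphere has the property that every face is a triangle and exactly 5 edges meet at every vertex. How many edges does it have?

Each face has 3 edges and each edge borders two faces, so 2E = 3F.
Each vertex has degree 5, so 5V = 2E and hence V = 3F/5.
Euler: V − E + F = 2 ⇒ (3F/5) − (3F/2) + F = 2.
Multiply by 10: (6 − 15 + 10)F = 20, i.e. 1F = 20.
So F = 20, E = 3·20/2 = 30, V = 3·20/5 = 12.

30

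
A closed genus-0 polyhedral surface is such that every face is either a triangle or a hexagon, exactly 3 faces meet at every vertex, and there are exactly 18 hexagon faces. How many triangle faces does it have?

4

Let x be the number of triangles; then F = 18 + x.
Edge–face incidences: 2E = 6·18 + 3·x = 108 + 3x.
Every vertex has degree 3, so 3V = 2E.
Euler: V − E + F = 2 ⇒ (2E)/3 − E + (18 + x) = 2.
Multiply by 6: 2·(2E) − 3·(2E) + 6·(18 + x) = 12, i.e. 108 + 6x − (108 + 3x) = 12.
Collecting terms: 3x = 12, so x = 4.
Then 2E = 108 + 3·4 = 120, so E = 60, V = 2E/3 = 40, F = 18 + 4 = 22.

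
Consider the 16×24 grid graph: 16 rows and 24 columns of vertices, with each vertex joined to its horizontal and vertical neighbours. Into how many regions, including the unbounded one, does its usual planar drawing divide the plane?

The grid has V = 16·24 = 384 vertices and E = 16·23 + 24·15 = 728 edges.
F = 2 − V + E = 2 − 384 + 728 = 346.

346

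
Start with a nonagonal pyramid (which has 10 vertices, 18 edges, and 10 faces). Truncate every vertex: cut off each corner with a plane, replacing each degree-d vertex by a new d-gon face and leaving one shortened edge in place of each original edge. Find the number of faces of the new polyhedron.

20

Truncation replaces each original edge-end by a new vertex, so V′ = 2E = 36.
Each original edge survives, and each old vertex of degree d contributes d new edges; summing degrees gives Σd = 2E, so E′ = E + 2E = 3E = 54.
Each original face survives and each original vertex becomes one new face: F′ = F + V = 20.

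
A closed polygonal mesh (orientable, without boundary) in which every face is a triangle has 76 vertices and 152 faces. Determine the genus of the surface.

Every face is a triangle, so 2E = 3·152 = 456, giving E = 228.
χ = V − E + F = 76 − 228 + 152 = 0.
For a closed orientable surface χ = 2 − 2g, so g = (2 − (0))/2 = 1.

1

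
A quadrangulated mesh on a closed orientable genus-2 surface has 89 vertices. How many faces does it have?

χ = 2 − 2·2 = -2, and every face is a square so 4F = 2E.
V − E + F = -2 with E = 4F/2 gives 89 − (4/2 − 1)·F = -2, so F = 91 and E = 182.

91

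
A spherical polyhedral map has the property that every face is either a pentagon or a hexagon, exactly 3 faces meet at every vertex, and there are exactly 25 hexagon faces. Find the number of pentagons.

12

Let x be the number of pentagons; then F = 25 + x.
Edge–face incidences: 2E = 6·25 + 5·x = 150 + 5x.
Every vertex has degree 3, so 3V = 2E.
Euler: V − E + F = 2 ⇒ (2E)/3 − E + (25 + x) = 2.
Multiply by 6: 2·(2E) − 3·(2E) + 6·(25 + x) = 12, i.e. 150 + 6x − (150 + 5x) = 12.
Collecting terms: x = 12.
Then 2E = 150 + 5·12 = 210, so E = 105, V = 2E/3 = 70, F = 25 + 12 = 37.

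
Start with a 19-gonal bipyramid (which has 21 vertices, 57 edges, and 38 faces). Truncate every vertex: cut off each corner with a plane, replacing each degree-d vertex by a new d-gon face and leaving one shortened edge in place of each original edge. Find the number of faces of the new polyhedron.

59

Truncation replaces each original edge-end by a new vertex, so V′ = 2E = 114.
Each original edge survives, and each old vertex of degree d contributes d new edges; summing degrees gives Σd = 2E, so E′ = E + 2E = 3E = 171.
Each original face survives and each original vertex becomes one new face: F′ = F + V = 59.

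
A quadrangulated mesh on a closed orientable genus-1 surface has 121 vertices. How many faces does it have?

χ = 2 − 2·1 = 0, and every face is a square so 4F = 2E.
V − E + F = 0 with E = 4F/2 gives 121 − (4/2 − 1)·F = 0, so F = 121 and E = 242.

121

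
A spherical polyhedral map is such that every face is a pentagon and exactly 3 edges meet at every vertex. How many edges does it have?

Each face has 5 edges and each edge borders two faces, so 2E = 5F.
Each vertex has degree 3, so 3V = 2E and hence V = 5F/3.
Euler: V − E + F = 2 ⇒ (5F/3) − (5F/2) + F = 2.
Multiply by 6: (10 − 15 + 6)F = 12, i.e. 1F = 12.
So F = 12, E = 5·12/2 = 30, V = 5·12/3 = 20.

30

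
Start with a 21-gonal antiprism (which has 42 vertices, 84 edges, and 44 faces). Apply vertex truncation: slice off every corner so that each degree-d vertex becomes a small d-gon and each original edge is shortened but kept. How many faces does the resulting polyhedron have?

Truncation replaces each original edge-end by a new vertex, so V′ = 2E = 168.
Each original edge survives, and each old vertex of degree d contributes d new edges; summing degrees gives Σd = 2E, so E′ = E + 2E = 3E = 252.
Each original face survives and each original vertex becomes one new face: F′ = F + V = 86.

86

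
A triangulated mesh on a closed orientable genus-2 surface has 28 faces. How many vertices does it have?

χ = 2 − 2·2 = -2, and every face is a triangle so 3F = 2E.
E = 3·28/2 = 42. Then V = -2 + E − F = -2 + 42 − 28 = 12.

12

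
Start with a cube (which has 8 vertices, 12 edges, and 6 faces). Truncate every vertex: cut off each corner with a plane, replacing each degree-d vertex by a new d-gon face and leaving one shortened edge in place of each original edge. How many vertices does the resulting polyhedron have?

24

Truncation replaces each original edge-end by a new vertex, so V′ = 2E = 24.
Each original edge survives, and each old vertex of degree d contributes d new edges; summing degrees gives Σd = 2E, so E′ = E + 2E = 3E = 36.
Each original face survives and each original vertex becomes one new face: F′ = F + V = 14.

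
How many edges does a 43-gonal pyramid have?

A pyramid on an n-gon base has one n-gon and n triangles: V = 43 + 1 = 44, E = 2·43 = 86, F = 43 + 1 = 44.

86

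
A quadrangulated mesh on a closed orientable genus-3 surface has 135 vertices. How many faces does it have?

χ = 2 − 2·3 = -4, and every face is a square so 4F = 2E.
V − E + F = -4 with E = 4F/2 gives 135 − (4/2 − 1)·F = -4, so F = 139 and E = 278.

139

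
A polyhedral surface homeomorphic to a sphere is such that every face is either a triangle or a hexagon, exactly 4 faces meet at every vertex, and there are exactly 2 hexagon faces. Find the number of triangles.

Let x be the number of triangles; then F = 2 + x.
Edge–face incidences: 2E = 6·2 + 3·x = 12 + 3x.
Every vertex has degree 4, so 4V = 2E.
Euler: V − E + F = 2 ⇒ (2E)/4 − E + (2 + x) = 2.
Multiply by 8: 2·(2E) − 4·(2E) + 8·(2 + x) = 16, i.e. 16 + 8x − 2·(12 + 3x) = 16.
Collecting terms: 2x − 8 = 16, so 2x = 24, so x = 12.
Then 2E = 12 + 3·12 = 48, so E = 24, V = 2E/4 = 12, F = 2 + 12 = 14.

12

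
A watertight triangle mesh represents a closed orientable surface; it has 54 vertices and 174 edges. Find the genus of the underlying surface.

Every face is a triangle and each edge borders two faces, so 3F = 2·174, giving F = 116.
χ = V − E + F = 54 − 174 + 116 = -4.
For a closed orientable surface χ = 2 − 2g, so g = (2 − (-4))/2 = 3.

3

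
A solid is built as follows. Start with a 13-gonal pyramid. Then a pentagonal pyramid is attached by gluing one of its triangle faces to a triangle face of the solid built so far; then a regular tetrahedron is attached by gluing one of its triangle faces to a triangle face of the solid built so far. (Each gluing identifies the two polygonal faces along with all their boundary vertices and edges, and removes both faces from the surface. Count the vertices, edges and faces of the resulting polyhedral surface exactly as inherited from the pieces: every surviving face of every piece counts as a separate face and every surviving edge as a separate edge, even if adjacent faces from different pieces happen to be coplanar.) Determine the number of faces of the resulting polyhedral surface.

20

A 13-gonal pyramid: V=14, E=26, F=14.
Attach a pentagonal pyramid (V=6, E=10, F=6) along a 3-gon: merge 3 vertices and 3 edges, delete both glued faces → V=17, E=33, F=18.
Attach a regular tetrahedron (V=4, E=6, F=4) along a 3-gon: merge 3 vertices and 3 edges, delete both glued faces → V=18, E=36, F=20.
Check: V − E + F = 18 − 36 + 20 = 2.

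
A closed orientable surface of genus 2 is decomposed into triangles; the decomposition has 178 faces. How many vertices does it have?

χ = 2 − 2·2 = -2, and every face is a triangle so 3F = 2E.
E = 3·178/2 = 267. Then V = -2 + E − F = -2 + 267 − 178 = 87.

87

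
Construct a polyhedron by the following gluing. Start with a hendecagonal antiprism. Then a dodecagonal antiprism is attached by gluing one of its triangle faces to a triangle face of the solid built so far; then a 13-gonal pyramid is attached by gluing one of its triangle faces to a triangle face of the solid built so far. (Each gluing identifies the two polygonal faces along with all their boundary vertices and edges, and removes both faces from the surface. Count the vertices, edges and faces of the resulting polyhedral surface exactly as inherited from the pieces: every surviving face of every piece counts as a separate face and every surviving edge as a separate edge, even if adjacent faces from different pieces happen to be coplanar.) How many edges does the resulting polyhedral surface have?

112

A hendecagonal antiprism: V=22, E=44, F=24.
Attach a dodecagonal antiprism (V=24, E=48, F=26) along a 3-gon: merge 3 vertices and 3 edges, delete both glued faces → V=43, E=89, F=48.
Attach a 13-gonal pyramid (V=14, E=26, F=14) along a 3-gon: merge 3 vertices and 3 edges, delete both glued faces → V=54, E=112, F=60.
Check: V − E + F = 54 − 112 + 60 = 2.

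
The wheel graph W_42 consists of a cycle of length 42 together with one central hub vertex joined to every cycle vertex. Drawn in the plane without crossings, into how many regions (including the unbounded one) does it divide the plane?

43

W_42 has V = 42 + 1 = 43 vertices and E = 2·42 = 84 edges.
By Euler's formula F = 2 − V + E = 2 − 43 + 84 = 43.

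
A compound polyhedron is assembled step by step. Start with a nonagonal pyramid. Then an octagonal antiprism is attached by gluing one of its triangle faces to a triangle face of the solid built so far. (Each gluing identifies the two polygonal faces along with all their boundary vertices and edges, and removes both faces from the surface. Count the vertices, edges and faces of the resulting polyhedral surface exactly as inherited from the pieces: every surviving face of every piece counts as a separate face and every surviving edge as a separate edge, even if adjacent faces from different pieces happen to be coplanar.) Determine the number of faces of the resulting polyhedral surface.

26

A nonagonal pyramid: V=10, E=18, F=10.
Attach an octagonal antiprism (V=16, E=32, F=18) along a 3-gon: merge 3 vertices and 3 edges, delete both glued faces → V=23, E=47, F=26.
Check: V − E + F = 23 − 47 + 26 = 2.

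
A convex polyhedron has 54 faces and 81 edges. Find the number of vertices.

Here V − E + F = 2.
V = 2 + E − F = 2 + 81 − 54 = 29.

29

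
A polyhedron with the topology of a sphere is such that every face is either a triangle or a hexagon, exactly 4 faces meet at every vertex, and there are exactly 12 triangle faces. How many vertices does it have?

Let x be the number of hexagons; then F = 12 + x.
Edge–face incidences: 2E = 3·12 + 6·x = 36 + 6x.
Every vertex has degree 4, so 4V = 2E.
Euler: V − E + F = 2 ⇒ (2E)/4 − E + (12 + x) = 2.
Multiply by 8: 2·(2E) − 4·(2E) + 8·(12 + x) = 16, i.e. 96 + 8x − 2·(36 + 6x) = 16.
Collecting terms: −4x + 24 = 16, so −4x = −8, so x = 2.
Then 2E = 36 + 6·2 = 48, so E = 24, V = 2E/4 = 12, F = 12 + 2 = 14.

12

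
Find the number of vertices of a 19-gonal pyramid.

A pyramid on an n-gon base has one n-gon and n triangles: V = 19 + 1 = 20, E = 2·19 = 38, F = 19 + 1 = 20.

20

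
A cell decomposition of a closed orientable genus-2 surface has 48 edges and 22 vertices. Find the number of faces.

24

For a closed orientable surface of genus 2, χ = 2 − 2·2 = -2.
F = -2 − V + E = -2 − 22 + 48 = 24.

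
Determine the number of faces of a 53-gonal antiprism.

108

An antiprism on an n-gon has two n-gon caps and 2n triangles: V = 2·53 = 106, E = 4·53 = 212, F = 2·53 + 2 = 108.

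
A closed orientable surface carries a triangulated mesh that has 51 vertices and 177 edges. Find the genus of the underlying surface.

5

Every face is a triangle and each edge borders two faces, so 3F = 2·177, giving F = 118.
χ = V − E + F = 51 − 177 + 118 = -8.
For a closed orientable surface χ = 2 − 2g, so g = (2 − (-8))/2 = 5.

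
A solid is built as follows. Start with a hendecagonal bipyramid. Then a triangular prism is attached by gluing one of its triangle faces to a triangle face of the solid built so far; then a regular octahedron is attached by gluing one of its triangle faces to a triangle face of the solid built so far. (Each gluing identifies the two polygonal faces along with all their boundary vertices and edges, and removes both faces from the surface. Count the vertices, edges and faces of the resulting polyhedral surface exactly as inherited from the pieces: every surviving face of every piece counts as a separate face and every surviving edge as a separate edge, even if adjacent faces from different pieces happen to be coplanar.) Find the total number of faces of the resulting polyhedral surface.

A hendecagonal bipyramid: V=13, E=33, F=22.
Attach a triangular prism (V=6, E=9, F=5) along a 3-gon: merge 3 vertices and 3 edges, delete both glued faces → V=16, E=39, F=25.
Attach a regular octahedron (V=6, E=12, F=8) along a 3-gon: merge 3 vertices and 3 edges, delete both glued faces → V=19, E=48, F=31.
Check: V − E + F = 19 − 48 + 31 = 2.

31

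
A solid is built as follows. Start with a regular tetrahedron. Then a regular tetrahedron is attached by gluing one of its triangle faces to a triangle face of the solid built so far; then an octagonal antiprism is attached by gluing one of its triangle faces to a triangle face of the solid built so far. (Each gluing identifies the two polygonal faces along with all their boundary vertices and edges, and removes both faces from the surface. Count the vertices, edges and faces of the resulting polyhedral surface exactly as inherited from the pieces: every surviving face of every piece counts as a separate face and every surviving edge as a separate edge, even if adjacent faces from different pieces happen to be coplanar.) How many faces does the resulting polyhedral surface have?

A regular tetrahedron: V=4, E=6, F=4.
Attach a regular tetrahedron (V=4, E=6, F=4) along a 3-gon: merge 3 vertices and 3 edges, delete both glued faces → V=5, E=9, F=6.
Attach an octagonal antiprism (V=16, E=32, F=18) along a 3-gon: merge 3 vertices and 3 edges, delete both glued faces → V=18, E=38, F=22.
Check: V − E + F = 18 − 38 + 22 = 2.

22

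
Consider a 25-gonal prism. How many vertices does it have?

50

A prism on an n-gon has two n-gon bases and n rectangular sides: V = 2·25 = 50, E = 3·25 = 75, F = 25 + 2 = 27.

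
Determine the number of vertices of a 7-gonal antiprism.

14

An antiprism on an n-gon has two n-gon caps and 2n triangles: V = 2·7 = 14, E = 4·7 = 28, F = 2·7 + 2 = 16.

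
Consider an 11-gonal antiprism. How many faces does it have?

24

An antiprism on an n-gon has two n-gon caps and 2n triangles: V = 2·11 = 22, E = 4·11 = 44, F = 2·11 + 2 = 24.
Check: V − E + F = 22 − 44 + 24 = 2.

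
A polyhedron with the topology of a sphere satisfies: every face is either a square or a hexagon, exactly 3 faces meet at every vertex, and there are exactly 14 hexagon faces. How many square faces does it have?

6

Let x be the number of squares; then F = 14 + x.
Edge–face incidences: 2E = 6·14 + 4·x = 84 + 4x.
Every vertex has degree 3, so 3V = 2E.
Euler: V − E + F = 2 ⇒ (2E)/3 − E + (14 + x) = 2.
Multiply by 6: 2·(2E) − 3·(2E) + 6·(14 + x) = 12, i.e. 84 + 6x − (84 + 4x) = 12.
Collecting terms: 2x = 12, so x = 6.
Then 2E = 84 + 4·6 = 108, so E = 54, V = 2E/3 = 36, F = 14 + 6 = 20.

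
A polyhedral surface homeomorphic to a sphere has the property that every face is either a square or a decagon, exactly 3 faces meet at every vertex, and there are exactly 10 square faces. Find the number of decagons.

2

Let x be the number of decagons; then F = 10 + x.
Edge–face incidences: 2E = 4·10 + 10·x = 40 + 10x.
Every vertex has degree 3, so 3V = 2E.
Euler: V − E + F = 2 ⇒ (2E)/3 − E + (10 + x) = 2.
Multiply by 6: 2·(2E) − 3·(2E) + 6·(10 + x) = 12, i.e. 60 + 6x − (40 + 10x) = 12.
Collecting terms: −4x + 20 = 12, so −4x = −8, so x = 2.
Then 2E = 40 + 10·2 = 60, so E = 30, V = 2E/3 = 20, F = 10 + 2 = 12.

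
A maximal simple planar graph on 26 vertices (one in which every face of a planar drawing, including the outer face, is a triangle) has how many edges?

72

In a plane triangulation 3F = 2E and V − E + F = 2, so E = 3V − 6 = 3·26 − 6 = 72.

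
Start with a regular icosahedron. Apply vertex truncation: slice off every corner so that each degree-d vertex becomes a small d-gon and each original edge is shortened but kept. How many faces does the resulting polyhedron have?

The base solid has V = 12, E = 30, F = 20.
Truncation replaces each original edge-end by a new vertex, so V′ = 2E = 60.
Each original edge survives, and each old vertex of degree d contributes d new edges; summing degrees gives Σd = 2E, so E′ = E + 2E = 3E = 90.
Each original face survives and each original vertex becomes one new face: F′ = F + V = 32.

32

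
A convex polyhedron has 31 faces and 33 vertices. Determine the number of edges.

62

Here V − E + F = 2.
E = V + F − (2) = 33 + 31 − (2) = 62.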